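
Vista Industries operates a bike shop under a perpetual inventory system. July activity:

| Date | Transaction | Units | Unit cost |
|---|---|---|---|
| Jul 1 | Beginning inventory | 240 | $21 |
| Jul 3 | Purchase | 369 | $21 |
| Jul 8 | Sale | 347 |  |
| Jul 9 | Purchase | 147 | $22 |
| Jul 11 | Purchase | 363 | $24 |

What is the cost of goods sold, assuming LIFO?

Jul 8, 347 sold [LIFO — newest first]: 347 @ $21 = $7,287
Ending inventory: 240 @ $21 + 22 @ $21 + 147 @ $22 + 363 @ $24 = $17,448
Check: goods available $24,735 = COGS $7,287 + ending $17,448

COGS = $7,287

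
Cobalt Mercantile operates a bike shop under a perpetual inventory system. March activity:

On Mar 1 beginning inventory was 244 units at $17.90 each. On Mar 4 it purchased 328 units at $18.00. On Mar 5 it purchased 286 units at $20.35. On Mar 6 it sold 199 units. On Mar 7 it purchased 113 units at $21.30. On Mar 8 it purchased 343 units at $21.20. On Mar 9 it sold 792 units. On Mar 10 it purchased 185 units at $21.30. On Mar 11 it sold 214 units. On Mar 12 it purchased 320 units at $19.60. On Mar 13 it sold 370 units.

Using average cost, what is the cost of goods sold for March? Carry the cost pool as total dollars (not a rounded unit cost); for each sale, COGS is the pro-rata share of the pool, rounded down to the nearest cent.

After Mar 1: 244 on hand, pool $4,367.60 (≈ $17.9000 each)
After Mar 4: 572 on hand, pool $10,271.60 (≈ $17.9573 each)
After Mar 5: 858 on hand, pool $16,091.70 (≈ $18.7549 each)
Mar 6, sell 199: 199/858 × $16,091.70 → $3,732.22
After Mar 7: 772 on hand, pool $14,766.38 (≈ $19.1274 each)
After Mar 8: 1115 on hand, pool $22,037.98 (≈ $19.7650 each)
Mar 9, sell 792: 792/1115 × $22,037.98 → $15,653.88
After Mar 10: 508 on hand, pool $10,324.60 (≈ $20.3240 each)
Mar 11, sell 214: 214/508 × $10,324.60 → $4,349.33
After Mar 12: 614 on hand, pool $12,247.27 (≈ $19.9467 each)
Mar 13, sell 370: 370/614 × $12,247.27 → $7,380.27
Total COGS = $3,732.22 + $15,653.88 + $4,349.33 + $7,380.27 = $31,115.70
Ending inventory (cost pool remaining) = $4,867.00
Check: goods available $35,982.70 = COGS $31,115.70 + ending $4,867.00

COGS = $31,115.70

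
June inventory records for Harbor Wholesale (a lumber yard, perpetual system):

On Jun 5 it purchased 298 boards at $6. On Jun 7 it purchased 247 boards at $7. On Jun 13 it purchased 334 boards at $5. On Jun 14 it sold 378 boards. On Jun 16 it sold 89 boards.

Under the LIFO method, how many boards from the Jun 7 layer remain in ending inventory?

114

Jun 14, 378 sold [LIFO — newest first]: 334 @ $5 + 44 @ $7 = $1,978
Jun 16, 89 sold [LIFO — newest first]: 89 @ $7 = $623
Total COGS = $1,978 + $623 = $2,601
Ending inventory: 298 @ $6 + 114 @ $7 = $2,586
Check: goods available $5,187 = COGS $2,601 + ending $2,586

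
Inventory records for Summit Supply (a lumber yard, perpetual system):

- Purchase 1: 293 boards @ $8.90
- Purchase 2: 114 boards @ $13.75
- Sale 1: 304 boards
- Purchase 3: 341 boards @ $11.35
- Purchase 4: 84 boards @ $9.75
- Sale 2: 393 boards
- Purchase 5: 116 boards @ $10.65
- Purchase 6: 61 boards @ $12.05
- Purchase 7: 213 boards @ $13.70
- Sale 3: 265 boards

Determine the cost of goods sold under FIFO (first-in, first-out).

Sale 1 (304) [FIFO — oldest first]: 293 @ $8.90 + 11 @ $13.75 = $2,758.95
Sale 2 (393) [FIFO — oldest first]: 103 @ $13.75 + 290 @ $11.35 = $4,707.75
Sale 3 (265) [FIFO — oldest first]: 51 @ $11.35 + 84 @ $9.75 + 116 @ $10.65 + 14 @ $12.05 = $2,801.95
Total COGS = $2,758.95 + $4,707.75 + $2,801.95 = $10,268.65
Ending inventory: 47 @ $12.05 + 213 @ $13.70 = $3,484.45

COGS = $10,268.65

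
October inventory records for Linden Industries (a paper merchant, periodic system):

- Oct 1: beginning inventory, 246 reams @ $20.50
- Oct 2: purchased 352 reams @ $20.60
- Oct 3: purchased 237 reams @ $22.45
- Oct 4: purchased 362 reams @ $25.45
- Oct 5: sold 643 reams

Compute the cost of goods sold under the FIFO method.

Oct 5, 643 sold [FIFO — oldest first]: 246 @ $20.50 + 352 @ $20.60 + 45 @ $22.45 = $13,304.45
Ending inventory: 192 @ $22.45 + 362 @ $25.45 = $13,523.30
Check: goods available $26,827.75 = COGS $13,304.45 + ending $13,523.30

COGS = $13,304.45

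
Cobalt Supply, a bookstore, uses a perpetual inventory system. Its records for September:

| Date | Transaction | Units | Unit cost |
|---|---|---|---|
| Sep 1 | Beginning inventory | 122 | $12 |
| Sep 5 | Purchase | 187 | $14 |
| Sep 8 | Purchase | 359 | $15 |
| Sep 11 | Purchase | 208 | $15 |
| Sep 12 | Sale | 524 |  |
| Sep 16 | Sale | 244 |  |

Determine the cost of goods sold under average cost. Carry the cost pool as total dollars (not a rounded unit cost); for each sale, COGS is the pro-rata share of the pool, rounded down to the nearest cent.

COGS = $11,035.17

After Sep 1: 122 on hand, pool $1,464.00 (≈ $12.0000 each)
After Sep 5: 309 on hand, pool $4,082.00 (≈ $13.2104 each)
After Sep 8: 668 on hand, pool $9,467.00 (≈ $14.1722 each)
After Sep 11: 876 on hand, pool $12,587.00 (≈ $14.3687 each)
Sep 12, sell 524: 524/876 × $12,587.00 → $7,529.21
Sep 16, sell 244: 244/352 × $5,057.79 → $3,505.96
Total COGS = $7,529.21 + $3,505.96 = $11,035.17
Ending inventory (cost pool remaining) = $1,551.83
Check: goods available $12,587.00 = COGS $11,035.17 + ending $1,551.83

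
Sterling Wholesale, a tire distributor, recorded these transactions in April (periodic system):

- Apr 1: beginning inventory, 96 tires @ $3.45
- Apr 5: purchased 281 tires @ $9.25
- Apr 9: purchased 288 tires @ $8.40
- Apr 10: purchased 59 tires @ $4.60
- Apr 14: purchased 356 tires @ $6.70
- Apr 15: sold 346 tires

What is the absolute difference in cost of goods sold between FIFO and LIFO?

FIFO COGS: 96 @ $3.45 + 250 @ $9.25 = $2,643.70
LIFO COGS: 346 @ $6.70 = $2,318.20
Difference = |$2,643.70 − $2,318.20| = $325.50

$325.50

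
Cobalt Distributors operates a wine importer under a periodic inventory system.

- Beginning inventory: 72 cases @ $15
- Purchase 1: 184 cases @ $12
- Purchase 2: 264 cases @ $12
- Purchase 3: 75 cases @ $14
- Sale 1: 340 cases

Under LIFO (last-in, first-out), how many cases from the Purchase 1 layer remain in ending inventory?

183

Sale 1 (340) [LIFO — newest first]: 75 @ $14 + 264 @ $12 + 1 @ $12 = $4,230
Ending inventory: 72 @ $15 + 183 @ $12 = $3,276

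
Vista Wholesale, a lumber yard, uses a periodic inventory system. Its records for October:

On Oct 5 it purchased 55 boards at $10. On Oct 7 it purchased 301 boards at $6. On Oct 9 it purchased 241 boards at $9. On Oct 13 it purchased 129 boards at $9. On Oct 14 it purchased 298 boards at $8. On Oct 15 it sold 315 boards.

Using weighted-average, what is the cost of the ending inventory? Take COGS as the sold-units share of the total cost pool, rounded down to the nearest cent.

Ending inventory = $5,587.53

Oct 15, sell 315: 315/1024 × $8,070.00 → $2,482.47
Ending inventory (cost pool remaining) = $5,587.53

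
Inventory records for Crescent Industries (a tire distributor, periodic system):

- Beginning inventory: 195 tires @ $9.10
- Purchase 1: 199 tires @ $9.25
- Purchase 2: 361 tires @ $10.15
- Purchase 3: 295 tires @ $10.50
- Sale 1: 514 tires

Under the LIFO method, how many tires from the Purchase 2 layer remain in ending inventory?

142

Sale 1 (514) [LIFO — newest first]: 295 @ $10.50 + 219 @ $10.15 = $5,320.35
Ending inventory: 195 @ $9.10 + 199 @ $9.25 + 142 @ $10.15 = $5,056.55
Check: goods available $10,376.90 = COGS $5,320.35 + ending $5,056.55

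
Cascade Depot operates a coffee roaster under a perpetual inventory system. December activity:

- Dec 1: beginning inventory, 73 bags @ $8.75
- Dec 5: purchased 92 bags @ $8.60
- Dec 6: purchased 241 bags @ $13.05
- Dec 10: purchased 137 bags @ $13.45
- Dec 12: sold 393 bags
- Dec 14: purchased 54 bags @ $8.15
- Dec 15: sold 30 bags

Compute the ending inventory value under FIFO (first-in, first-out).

Dec 12, 393 sold [FIFO — oldest first]: 73 @ $8.75 + 92 @ $8.60 + 228 @ $13.05 = $4,405.35
Dec 15, 30 sold [FIFO — oldest first]: 13 @ $13.05 + 17 @ $13.45 = $398.30
Total COGS = $4,405.35 + $398.30 = $4,803.65
Ending inventory: 120 @ $13.45 + 54 @ $8.15 = $2,054.10

Ending inventory = $2,054.10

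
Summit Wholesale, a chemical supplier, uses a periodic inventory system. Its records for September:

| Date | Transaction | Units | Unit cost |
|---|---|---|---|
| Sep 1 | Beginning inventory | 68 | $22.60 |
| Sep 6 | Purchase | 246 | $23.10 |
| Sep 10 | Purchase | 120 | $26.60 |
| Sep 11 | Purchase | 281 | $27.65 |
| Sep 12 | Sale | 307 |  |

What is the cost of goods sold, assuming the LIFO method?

Sep 12, 307 sold [LIFO — newest first]: 281 @ $27.65 + 26 @ $26.60 = $8,461.25
Ending inventory: 68 @ $22.60 + 246 @ $23.10 + 94 @ $26.60 = $9,719.80
Check: goods available $18,181.05 = COGS $8,461.25 + ending $9,719.80

COGS = $8,461.25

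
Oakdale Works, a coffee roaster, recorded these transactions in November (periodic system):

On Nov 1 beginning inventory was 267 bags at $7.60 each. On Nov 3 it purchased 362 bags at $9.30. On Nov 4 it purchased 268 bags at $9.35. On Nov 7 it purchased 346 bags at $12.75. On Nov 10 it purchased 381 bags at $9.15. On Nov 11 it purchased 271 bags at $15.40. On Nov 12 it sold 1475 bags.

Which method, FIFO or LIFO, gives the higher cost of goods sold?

FIFO COGS: 267 @ $7.60 + 362 @ $9.30 + 268 @ $9.35 + 346 @ $12.75 + 232 @ $9.15 = $14,435.90
LIFO COGS: 271 @ $15.40 + 381 @ $9.15 + 346 @ $12.75 + 268 @ $9.35 + 209 @ $9.30 = $16,520.55

LIFO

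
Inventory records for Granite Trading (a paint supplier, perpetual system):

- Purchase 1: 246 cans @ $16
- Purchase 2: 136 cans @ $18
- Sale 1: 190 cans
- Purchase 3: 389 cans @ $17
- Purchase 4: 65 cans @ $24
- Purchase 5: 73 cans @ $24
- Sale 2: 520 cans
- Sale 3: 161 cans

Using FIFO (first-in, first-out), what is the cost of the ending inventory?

Sale 1 (190) [FIFO — oldest first]: 190 @ $16 = $3,040
Sale 2 (520) [FIFO — oldest first]: 56 @ $16 + 136 @ $18 + 328 @ $17 = $8,920
Sale 3 (161) [FIFO — oldest first]: 61 @ $17 + 65 @ $24 + 35 @ $24 = $3,437
Total COGS = $3,040 + $8,920 + $3,437 = $15,397
Ending inventory: 38 @ $24 = $912

Ending inventory = $912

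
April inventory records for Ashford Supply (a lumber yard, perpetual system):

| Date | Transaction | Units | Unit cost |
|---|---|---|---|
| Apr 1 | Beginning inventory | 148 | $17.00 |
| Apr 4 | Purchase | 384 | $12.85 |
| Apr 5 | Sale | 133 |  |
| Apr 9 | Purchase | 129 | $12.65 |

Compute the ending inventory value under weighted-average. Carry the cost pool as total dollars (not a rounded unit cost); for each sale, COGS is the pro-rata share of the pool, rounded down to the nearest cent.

Ending inventory = $7,219.65

After Apr 1: 148 on hand, pool $2,516.00 (≈ $17.0000 each)
After Apr 4: 532 on hand, pool $7,450.40 (≈ $14.0045 each)
Apr 5, sell 133: 133/532 × $7,450.40 → $1,862.60
After Apr 9: 528 on hand, pool $7,219.65 (≈ $13.6736 each)
Ending inventory (cost pool remaining) = $7,219.65
Check: goods available $9,082.25 = COGS $1,862.60 + ending $7,219.65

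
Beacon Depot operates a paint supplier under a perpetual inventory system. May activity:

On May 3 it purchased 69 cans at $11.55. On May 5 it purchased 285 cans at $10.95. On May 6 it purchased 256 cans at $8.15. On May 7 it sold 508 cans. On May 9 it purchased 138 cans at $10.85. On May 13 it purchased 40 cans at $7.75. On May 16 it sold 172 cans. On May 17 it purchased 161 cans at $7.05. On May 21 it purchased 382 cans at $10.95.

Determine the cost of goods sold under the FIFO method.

May 7, 508 sold [FIFO — oldest first]: 69 @ $11.55 + 285 @ $10.95 + 154 @ $8.15 = $5,172.80
May 16, 172 sold [FIFO — oldest first]: 102 @ $8.15 + 70 @ $10.85 = $1,590.80
Total COGS = $5,172.80 + $1,590.80 = $6,763.60
Ending inventory: 68 @ $10.85 + 40 @ $7.75 + 161 @ $7.05 + 382 @ $10.95 = $6,365.75

COGS = $6,763.60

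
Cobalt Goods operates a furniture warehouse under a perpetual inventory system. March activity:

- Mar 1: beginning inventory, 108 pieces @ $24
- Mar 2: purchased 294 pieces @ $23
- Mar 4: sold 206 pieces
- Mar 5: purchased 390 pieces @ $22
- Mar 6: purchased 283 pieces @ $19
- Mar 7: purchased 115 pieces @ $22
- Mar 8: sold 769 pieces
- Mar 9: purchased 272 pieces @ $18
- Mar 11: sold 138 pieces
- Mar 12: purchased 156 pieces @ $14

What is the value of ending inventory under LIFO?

Ending inventory = $9,630

Mar 4, 206 sold [LIFO — newest first]: 206 @ $23 = $4,738
Mar 8, 769 sold [LIFO — newest first]: 115 @ $22 + 283 @ $19 + 371 @ $22 = $16,069
Mar 11, 138 sold [LIFO — newest first]: 138 @ $18 = $2,484
Total COGS = $4,738 + $16,069 + $2,484 = $23,291
Ending inventory: 108 @ $24 + 88 @ $23 + 19 @ $22 + 134 @ $18 + 156 @ $14 = $9,630
Check: goods available $32,921 = COGS $23,291 + ending $9,630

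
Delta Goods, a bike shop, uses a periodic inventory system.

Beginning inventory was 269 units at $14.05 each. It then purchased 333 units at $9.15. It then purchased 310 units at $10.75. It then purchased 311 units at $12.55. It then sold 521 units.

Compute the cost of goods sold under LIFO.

COGS = $6,160.55

Sale 1 (521) [LIFO — newest first]: 311 @ $12.55 + 210 @ $10.75 = $6,160.55
Ending inventory: 269 @ $14.05 + 333 @ $9.15 + 100 @ $10.75 = $7,901.40
Check: goods available $14,061.95 = COGS $6,160.55 + ending $7,901.40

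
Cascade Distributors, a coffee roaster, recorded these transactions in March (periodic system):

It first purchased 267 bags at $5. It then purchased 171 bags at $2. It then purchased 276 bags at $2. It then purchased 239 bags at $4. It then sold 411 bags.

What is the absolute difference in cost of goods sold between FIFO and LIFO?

FIFO COGS: 267 @ $5 + 144 @ $2 = $1,623
LIFO COGS: 239 @ $4 + 172 @ $2 = $1,300
Difference = |$1,623 − $1,300| = $323

$323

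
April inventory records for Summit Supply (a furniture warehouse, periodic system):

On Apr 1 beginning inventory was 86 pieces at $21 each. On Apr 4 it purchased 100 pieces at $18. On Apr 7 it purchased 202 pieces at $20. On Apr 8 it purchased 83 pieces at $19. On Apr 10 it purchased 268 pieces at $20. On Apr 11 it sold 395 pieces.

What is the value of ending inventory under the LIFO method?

Apr 11, 395 sold [LIFO — newest first]: 268 @ $20 + 83 @ $19 + 44 @ $20 = $7,817
Ending inventory: 86 @ $21 + 100 @ $18 + 158 @ $20 = $6,766

Ending inventory = $6,766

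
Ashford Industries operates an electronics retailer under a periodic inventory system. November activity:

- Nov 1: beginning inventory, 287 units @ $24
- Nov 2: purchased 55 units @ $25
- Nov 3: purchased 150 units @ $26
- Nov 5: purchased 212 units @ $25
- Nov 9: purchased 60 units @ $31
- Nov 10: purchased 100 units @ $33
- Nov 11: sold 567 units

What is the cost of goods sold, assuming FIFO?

COGS = $14,038

Nov 11, 567 sold [FIFO — oldest first]: 287 @ $24 + 55 @ $25 + 150 @ $26 + 75 @ $25 = $14,038
Ending inventory: 137 @ $25 + 60 @ $31 + 100 @ $33 = $8,585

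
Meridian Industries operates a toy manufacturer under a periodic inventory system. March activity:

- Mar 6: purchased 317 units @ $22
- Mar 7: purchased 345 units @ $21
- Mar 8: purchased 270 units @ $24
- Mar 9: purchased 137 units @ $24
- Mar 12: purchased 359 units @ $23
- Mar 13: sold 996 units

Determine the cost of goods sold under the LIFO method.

COGS = $22,855

Mar 13, 996 sold [LIFO — newest first]: 359 @ $23 + 137 @ $24 + 270 @ $24 + 230 @ $21 = $22,855
Ending inventory: 317 @ $22 + 115 @ $21 = $9,389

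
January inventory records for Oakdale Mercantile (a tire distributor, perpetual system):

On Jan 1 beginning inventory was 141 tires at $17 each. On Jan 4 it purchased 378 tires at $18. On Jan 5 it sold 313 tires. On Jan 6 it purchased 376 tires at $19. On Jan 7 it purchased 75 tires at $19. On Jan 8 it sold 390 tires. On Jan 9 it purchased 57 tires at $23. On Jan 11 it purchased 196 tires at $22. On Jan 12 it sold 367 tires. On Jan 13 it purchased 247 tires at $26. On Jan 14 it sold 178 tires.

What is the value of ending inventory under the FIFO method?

Jan 5, 313 sold [FIFO — oldest first]: 141 @ $17 + 172 @ $18 = $5,493
Jan 8, 390 sold [FIFO — oldest first]: 206 @ $18 + 184 @ $19 = $7,204
Jan 12, 367 sold [FIFO — oldest first]: 192 @ $19 + 75 @ $19 + 57 @ $23 + 43 @ $22 = $7,330
Jan 14, 178 sold [FIFO — oldest first]: 153 @ $22 + 25 @ $26 = $4,016
Total COGS = $5,493 + $7,204 + $7,330 + $4,016 = $24,043
Ending inventory: 222 @ $26 = $5,772

Ending inventory = $5,772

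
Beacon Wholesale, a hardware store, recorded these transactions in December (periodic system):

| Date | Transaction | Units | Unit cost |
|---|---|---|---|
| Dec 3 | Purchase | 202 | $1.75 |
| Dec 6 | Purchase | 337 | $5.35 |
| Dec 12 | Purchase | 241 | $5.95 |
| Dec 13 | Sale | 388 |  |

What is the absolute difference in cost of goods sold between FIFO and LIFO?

$871.80

FIFO COGS: 202 @ $1.75 + 186 @ $5.35 = $1,348.60
LIFO COGS: 241 @ $5.95 + 147 @ $5.35 = $2,220.40
Difference = |$1,348.60 − $2,220.40| = $871.80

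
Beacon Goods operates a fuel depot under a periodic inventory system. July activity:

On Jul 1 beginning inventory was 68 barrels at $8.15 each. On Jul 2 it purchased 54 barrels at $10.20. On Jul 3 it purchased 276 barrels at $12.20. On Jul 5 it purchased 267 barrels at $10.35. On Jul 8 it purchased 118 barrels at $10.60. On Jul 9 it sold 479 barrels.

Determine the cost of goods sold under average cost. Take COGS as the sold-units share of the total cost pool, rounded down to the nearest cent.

Jul 9, sell 479: 479/783 × $8,486.45 → $5,191.58
Ending inventory (cost pool remaining) = $3,294.87

COGS = $5,191.58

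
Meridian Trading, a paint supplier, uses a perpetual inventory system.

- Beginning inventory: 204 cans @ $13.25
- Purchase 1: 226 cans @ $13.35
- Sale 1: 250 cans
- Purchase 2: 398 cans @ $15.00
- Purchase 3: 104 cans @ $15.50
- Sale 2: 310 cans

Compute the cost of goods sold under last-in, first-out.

COGS = $8,037.10

Sale 1 (250) [LIFO — newest first]: 226 @ $13.35 + 24 @ $13.25 = $3,335.10
Sale 2 (310) [LIFO — newest first]: 104 @ $15.50 + 206 @ $15.00 = $4,702.00
Total COGS = $3,335.10 + $4,702.00 = $8,037.10
Ending inventory: 180 @ $13.25 + 192 @ $15.00 = $5,265.00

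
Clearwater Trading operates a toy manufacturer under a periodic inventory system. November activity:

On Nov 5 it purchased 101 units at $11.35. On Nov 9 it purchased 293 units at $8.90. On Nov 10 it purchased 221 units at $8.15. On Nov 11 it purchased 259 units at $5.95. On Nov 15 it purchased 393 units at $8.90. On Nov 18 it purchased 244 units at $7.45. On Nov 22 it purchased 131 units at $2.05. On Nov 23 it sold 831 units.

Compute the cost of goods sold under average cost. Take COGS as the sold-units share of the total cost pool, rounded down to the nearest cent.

Nov 23, sell 831: 831/1642 × $12,680.30 → $6,417.37
Ending inventory (cost pool remaining) = $6,262.93
Check: goods available $12,680.30 = COGS $6,417.37 + ending $6,262.93

COGS = $6,417.37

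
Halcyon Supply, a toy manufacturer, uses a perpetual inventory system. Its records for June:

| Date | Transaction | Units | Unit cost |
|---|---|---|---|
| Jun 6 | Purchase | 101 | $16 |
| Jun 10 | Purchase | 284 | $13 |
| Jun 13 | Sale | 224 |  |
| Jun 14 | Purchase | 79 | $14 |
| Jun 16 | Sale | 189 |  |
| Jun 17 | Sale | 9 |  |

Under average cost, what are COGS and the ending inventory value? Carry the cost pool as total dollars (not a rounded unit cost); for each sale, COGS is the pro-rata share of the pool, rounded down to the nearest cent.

After Jun 6: 101 on hand, pool $1,616.00 (≈ $16.0000 each)
After Jun 10: 385 on hand, pool $5,308.00 (≈ $13.7870 each)
Jun 13, sell 224: 224/385 × $5,308.00 → $3,088.29
After Jun 14: 240 on hand, pool $3,325.71 (≈ $13.8571 each)
Jun 16, sell 189: 189/240 × $3,325.71 → $2,618.99
Jun 17, sell 9: 9/51 × $706.72 → $124.71
Total COGS = $3,088.29 + $2,618.99 + $124.71 = $5,831.99
Ending inventory (cost pool remaining) = $582.01
Check: goods available $6,414.00 = COGS $5,831.99 + ending $582.01

COGS = $5,831.99; ending inventory = $582.01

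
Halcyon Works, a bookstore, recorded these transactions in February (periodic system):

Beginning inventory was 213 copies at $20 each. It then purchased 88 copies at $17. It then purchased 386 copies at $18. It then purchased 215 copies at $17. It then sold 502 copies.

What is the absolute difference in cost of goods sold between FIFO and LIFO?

FIFO COGS: 213 @ $20 + 88 @ $17 + 201 @ $18 = $9,374
LIFO COGS: 215 @ $17 + 287 @ $18 = $8,821
Difference = |$9,374 − $8,821| = $553

$553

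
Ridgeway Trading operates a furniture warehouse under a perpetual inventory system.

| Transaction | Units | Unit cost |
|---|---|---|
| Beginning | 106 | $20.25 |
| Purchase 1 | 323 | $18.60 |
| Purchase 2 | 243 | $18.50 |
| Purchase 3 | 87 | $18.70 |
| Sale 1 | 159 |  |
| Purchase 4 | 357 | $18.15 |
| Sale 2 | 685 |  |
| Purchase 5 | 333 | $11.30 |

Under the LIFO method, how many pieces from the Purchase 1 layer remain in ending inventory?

166

Sale 1 (159) [LIFO — newest first]: 87 @ $18.70 + 72 @ $18.50 = $2,958.90
Sale 2 (685) [LIFO — newest first]: 357 @ $18.15 + 171 @ $18.50 + 157 @ $18.60 = $12,563.25
Total COGS = $2,958.90 + $12,563.25 = $15,522.15
Ending inventory: 106 @ $20.25 + 166 @ $18.60 + 333 @ $11.30 = $8,997.00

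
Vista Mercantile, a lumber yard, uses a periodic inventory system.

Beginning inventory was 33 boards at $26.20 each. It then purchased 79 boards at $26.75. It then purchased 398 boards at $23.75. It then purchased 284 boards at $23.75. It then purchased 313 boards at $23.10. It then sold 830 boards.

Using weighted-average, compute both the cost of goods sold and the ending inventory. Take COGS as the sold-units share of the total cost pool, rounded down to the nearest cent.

Sale 1, sell 830: 830/1107 × $26,405.65 → $19,798.27
Ending inventory (cost pool remaining) = $6,607.38

COGS = $19,798.27; ending inventory = $6,607.38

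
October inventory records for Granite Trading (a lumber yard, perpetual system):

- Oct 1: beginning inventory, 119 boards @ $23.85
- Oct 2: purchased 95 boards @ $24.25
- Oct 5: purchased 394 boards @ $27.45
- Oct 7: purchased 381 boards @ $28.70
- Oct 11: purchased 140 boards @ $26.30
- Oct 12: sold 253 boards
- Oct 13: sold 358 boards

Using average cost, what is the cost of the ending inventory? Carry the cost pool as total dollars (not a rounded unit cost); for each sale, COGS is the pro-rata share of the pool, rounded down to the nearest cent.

Ending inventory = $14,027.72

After Oct 1: 119 on hand, pool $2,838.15 (≈ $23.8500 each)
After Oct 2: 214 on hand, pool $5,141.90 (≈ $24.0276 each)
After Oct 5: 608 on hand, pool $15,957.20 (≈ $26.2454 each)
After Oct 7: 989 on hand, pool $26,891.90 (≈ $27.1910 each)
After Oct 11: 1129 on hand, pool $30,573.90 (≈ $27.0805 each)
Oct 12, sell 253: 253/1129 × $30,573.90 → $6,851.36
Oct 13, sell 358: 358/876 × $23,722.54 → $9,694.82
Total COGS = $6,851.36 + $9,694.82 = $16,546.18
Ending inventory (cost pool remaining) = $14,027.72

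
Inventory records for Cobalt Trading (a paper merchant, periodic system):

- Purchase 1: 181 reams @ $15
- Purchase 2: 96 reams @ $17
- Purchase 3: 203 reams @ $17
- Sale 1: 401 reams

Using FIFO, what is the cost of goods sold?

Sale 1 (401) [FIFO — oldest first]: 181 @ $15 + 96 @ $17 + 124 @ $17 = $6,455
Ending inventory: 79 @ $17 = $1,343

COGS = $6,455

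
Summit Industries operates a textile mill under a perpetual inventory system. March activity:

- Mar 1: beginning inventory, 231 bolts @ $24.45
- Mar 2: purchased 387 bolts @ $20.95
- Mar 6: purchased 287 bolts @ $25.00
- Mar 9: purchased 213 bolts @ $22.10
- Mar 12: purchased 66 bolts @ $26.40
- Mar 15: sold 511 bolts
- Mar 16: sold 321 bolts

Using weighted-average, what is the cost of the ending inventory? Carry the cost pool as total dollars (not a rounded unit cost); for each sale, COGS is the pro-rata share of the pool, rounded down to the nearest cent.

After Mar 1: 231 on hand, pool $5,647.95 (≈ $24.4500 each)
After Mar 2: 618 on hand, pool $13,755.60 (≈ $22.2583 each)
After Mar 6: 905 on hand, pool $20,930.60 (≈ $23.1277 each)
After Mar 9: 1118 on hand, pool $25,637.90 (≈ $22.9319 each)
After Mar 12: 1184 on hand, pool $27,380.30 (≈ $23.1253 each)
Mar 15, sell 511: 511/1184 × $27,380.30 → $11,817.00
Mar 16, sell 321: 321/673 × $15,563.30 → $7,423.20
Total COGS = $11,817.00 + $7,423.20 = $19,240.20
Ending inventory (cost pool remaining) = $8,140.10

Ending inventory = $8,140.10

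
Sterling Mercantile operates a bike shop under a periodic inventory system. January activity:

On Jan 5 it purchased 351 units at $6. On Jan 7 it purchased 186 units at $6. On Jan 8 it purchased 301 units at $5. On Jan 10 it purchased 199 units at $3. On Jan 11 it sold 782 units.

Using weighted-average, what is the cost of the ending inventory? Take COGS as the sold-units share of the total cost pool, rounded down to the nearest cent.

Ending inventory = $1,309.19

Jan 11, sell 782: 782/1037 × $5,324.00 → $4,014.81
Ending inventory (cost pool remaining) = $1,309.19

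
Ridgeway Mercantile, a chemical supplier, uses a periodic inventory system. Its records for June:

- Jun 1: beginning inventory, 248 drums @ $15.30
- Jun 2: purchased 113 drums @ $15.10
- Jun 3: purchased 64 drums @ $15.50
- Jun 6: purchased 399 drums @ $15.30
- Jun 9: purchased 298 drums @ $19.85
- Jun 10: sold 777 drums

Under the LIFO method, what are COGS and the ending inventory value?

Jun 10, 777 sold [LIFO — newest first]: 298 @ $19.85 + 399 @ $15.30 + 64 @ $15.50 + 16 @ $15.10 = $13,253.60
Ending inventory: 248 @ $15.30 + 97 @ $15.10 = $5,259.10

COGS = $13,253.60; ending inventory = $5,259.10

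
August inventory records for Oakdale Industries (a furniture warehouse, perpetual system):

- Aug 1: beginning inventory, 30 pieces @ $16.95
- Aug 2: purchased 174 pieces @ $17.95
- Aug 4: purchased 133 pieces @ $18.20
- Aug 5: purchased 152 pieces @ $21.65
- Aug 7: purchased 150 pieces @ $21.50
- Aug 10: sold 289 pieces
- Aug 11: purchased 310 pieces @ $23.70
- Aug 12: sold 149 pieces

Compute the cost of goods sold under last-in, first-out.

Aug 10, 289 sold [LIFO — newest first]: 150 @ $21.50 + 139 @ $21.65 = $6,234.35
Aug 12, 149 sold [LIFO — newest first]: 149 @ $23.70 = $3,531.30
Total COGS = $6,234.35 + $3,531.30 = $9,765.65
Ending inventory: 30 @ $16.95 + 174 @ $17.95 + 133 @ $18.20 + 13 @ $21.65 + 161 @ $23.70 = $10,149.55

COGS = $9,765.65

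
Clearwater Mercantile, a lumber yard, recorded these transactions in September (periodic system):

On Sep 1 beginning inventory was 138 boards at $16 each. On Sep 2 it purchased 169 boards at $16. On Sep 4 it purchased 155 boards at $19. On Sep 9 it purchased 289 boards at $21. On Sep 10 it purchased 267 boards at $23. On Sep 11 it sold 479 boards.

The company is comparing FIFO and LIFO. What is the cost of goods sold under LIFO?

FIFO COGS: 138 @ $16 + 169 @ $16 + 155 @ $19 + 17 @ $21 = $8,214
LIFO COGS: 267 @ $23 + 212 @ $21 = $10,593

COGS = $10,593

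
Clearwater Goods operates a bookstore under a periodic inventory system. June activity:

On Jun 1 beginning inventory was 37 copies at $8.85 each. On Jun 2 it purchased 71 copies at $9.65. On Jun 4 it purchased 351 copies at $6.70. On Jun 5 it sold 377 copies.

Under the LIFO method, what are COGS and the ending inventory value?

Jun 5, 377 sold [LIFO — newest first]: 351 @ $6.70 + 26 @ $9.65 = $2,602.60
Ending inventory: 37 @ $8.85 + 45 @ $9.65 = $761.70
Check: goods available $3,364.30 = COGS $2,602.60 + ending $761.70

COGS = $2,602.60; ending inventory = $761.70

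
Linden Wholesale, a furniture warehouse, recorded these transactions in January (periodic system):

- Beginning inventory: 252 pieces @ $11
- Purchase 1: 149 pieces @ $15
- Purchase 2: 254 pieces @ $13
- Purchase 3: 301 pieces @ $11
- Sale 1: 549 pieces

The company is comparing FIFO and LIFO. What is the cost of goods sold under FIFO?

FIFO COGS: 252 @ $11 + 149 @ $15 + 148 @ $13 = $6,931
LIFO COGS: 301 @ $11 + 248 @ $13 = $6,535

COGS = $6,931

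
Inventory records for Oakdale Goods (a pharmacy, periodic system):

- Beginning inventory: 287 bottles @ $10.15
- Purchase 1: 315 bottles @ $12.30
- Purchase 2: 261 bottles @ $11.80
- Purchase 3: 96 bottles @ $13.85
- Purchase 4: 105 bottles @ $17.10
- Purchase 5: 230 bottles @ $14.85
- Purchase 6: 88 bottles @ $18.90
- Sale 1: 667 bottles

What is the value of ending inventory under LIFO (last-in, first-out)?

Ending inventory = $8,120.95

Sale 1 (667) [LIFO — newest first]: 88 @ $18.90 + 230 @ $14.85 + 105 @ $17.10 + 96 @ $13.85 + 148 @ $11.80 = $9,950.20
Ending inventory: 287 @ $10.15 + 315 @ $12.30 + 113 @ $11.80 = $8,120.95
Check: goods available $18,071.15 = COGS $9,950.20 + ending $8,120.95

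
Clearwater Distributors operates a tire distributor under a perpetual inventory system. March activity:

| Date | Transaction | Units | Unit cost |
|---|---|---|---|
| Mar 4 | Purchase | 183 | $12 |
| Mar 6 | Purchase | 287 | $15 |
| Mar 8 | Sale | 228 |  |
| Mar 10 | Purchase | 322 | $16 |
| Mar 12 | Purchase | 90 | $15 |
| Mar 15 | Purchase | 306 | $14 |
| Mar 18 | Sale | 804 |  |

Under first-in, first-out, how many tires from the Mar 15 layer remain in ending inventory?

Mar 8, 228 sold [FIFO — oldest first]: 183 @ $12 + 45 @ $15 = $2,871
Mar 18, 804 sold [FIFO — oldest first]: 242 @ $15 + 322 @ $16 + 90 @ $15 + 150 @ $14 = $12,232
Total COGS = $2,871 + $12,232 = $15,103
Ending inventory: 156 @ $14 = $2,184
Check: goods available $17,287 = COGS $15,103 + ending $2,184

156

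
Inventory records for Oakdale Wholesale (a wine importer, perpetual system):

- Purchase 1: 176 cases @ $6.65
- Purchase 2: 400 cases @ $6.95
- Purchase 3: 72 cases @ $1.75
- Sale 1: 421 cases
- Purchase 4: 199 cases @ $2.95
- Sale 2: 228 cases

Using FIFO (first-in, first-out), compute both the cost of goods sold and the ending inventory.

COGS = $4,079.35; ending inventory = $584.10

Sale 1 (421) [FIFO — oldest first]: 176 @ $6.65 + 245 @ $6.95 = $2,873.15
Sale 2 (228) [FIFO — oldest first]: 155 @ $6.95 + 72 @ $1.75 + 1 @ $2.95 = $1,206.20
Total COGS = $2,873.15 + $1,206.20 = $4,079.35
Ending inventory: 198 @ $2.95 = $584.10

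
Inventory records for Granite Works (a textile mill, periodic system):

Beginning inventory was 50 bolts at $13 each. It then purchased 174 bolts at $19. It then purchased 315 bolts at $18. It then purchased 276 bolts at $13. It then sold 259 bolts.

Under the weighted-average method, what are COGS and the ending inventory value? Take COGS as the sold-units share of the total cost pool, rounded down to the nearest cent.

Sale 1, sell 259: 259/815 × $13,214.00 → $4,199.29
Ending inventory (cost pool remaining) = $9,014.71

COGS = $4,199.29; ending inventory = $9,014.71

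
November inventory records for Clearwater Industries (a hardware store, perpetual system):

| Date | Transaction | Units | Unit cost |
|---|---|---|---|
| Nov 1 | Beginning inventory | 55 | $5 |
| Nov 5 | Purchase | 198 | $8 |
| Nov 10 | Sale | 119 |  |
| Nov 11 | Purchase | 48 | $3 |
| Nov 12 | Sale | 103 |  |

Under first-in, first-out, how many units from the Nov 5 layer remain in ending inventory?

Nov 10, 119 sold [FIFO — oldest first]: 55 @ $5 + 64 @ $8 = $787
Nov 12, 103 sold [FIFO — oldest first]: 103 @ $8 = $824
Total COGS = $787 + $824 = $1,611
Ending inventory: 31 @ $8 + 48 @ $3 = $392

31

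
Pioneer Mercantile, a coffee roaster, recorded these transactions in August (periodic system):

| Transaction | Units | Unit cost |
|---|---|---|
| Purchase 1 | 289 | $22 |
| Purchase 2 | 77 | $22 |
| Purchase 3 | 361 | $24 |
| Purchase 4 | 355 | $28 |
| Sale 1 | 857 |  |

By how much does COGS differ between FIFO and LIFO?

$1,350

FIFO COGS: 289 @ $22 + 77 @ $22 + 361 @ $24 + 130 @ $28 = $20,356
LIFO COGS: 355 @ $28 + 361 @ $24 + 77 @ $22 + 64 @ $22 = $21,706
Difference = |$20,356 − $21,706| = $1,350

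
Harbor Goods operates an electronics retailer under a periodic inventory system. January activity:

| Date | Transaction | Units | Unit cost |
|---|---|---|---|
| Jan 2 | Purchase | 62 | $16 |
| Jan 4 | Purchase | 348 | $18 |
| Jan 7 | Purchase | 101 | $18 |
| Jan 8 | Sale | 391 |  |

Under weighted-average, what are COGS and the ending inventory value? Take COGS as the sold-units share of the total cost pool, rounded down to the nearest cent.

COGS = $6,943.11; ending inventory = $2,130.89

Jan 8, sell 391: 391/511 × $9,074.00 → $6,943.11
Ending inventory (cost pool remaining) = $2,130.89
Check: goods available $9,074.00 = COGS $6,943.11 + ending $2,130.89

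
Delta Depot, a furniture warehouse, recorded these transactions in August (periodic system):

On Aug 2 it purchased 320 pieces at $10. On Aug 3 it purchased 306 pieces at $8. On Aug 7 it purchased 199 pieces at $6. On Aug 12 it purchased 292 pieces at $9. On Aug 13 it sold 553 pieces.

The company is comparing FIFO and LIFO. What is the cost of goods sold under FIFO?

COGS = $5,064

FIFO COGS: 320 @ $10 + 233 @ $8 = $5,064
LIFO COGS: 292 @ $9 + 199 @ $6 + 62 @ $8 = $4,318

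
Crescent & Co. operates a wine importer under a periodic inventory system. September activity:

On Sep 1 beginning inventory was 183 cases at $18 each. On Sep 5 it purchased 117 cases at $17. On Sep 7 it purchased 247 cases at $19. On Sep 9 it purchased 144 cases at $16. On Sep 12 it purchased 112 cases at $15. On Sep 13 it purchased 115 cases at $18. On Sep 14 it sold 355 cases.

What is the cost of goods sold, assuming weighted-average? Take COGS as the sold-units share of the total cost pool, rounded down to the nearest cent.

Sep 14, sell 355: 355/918 × $16,030.00 → $6,198.96
Ending inventory (cost pool remaining) = $9,831.04
Check: goods available $16,030.00 = COGS $6,198.96 + ending $9,831.04

COGS = $6,198.96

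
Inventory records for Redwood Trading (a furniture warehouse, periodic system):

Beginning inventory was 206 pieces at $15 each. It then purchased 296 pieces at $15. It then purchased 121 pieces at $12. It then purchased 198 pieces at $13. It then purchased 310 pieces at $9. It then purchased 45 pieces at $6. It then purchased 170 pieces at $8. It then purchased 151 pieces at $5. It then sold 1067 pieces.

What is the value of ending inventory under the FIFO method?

Ending inventory = $2,961

Sale 1 (1067) [FIFO — oldest first]: 206 @ $15 + 296 @ $15 + 121 @ $12 + 198 @ $13 + 246 @ $9 = $13,770
Ending inventory: 64 @ $9 + 45 @ $6 + 170 @ $8 + 151 @ $5 = $2,961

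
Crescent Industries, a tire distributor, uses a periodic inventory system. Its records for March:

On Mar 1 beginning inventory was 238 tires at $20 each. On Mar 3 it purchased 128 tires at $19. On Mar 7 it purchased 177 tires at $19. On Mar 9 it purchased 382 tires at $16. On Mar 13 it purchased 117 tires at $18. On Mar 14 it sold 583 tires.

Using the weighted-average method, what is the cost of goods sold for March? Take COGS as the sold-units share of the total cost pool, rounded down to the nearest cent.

Mar 14, sell 583: 583/1042 × $18,773.00 → $10,503.51
Ending inventory (cost pool remaining) = $8,269.49
Check: goods available $18,773.00 = COGS $10,503.51 + ending $8,269.49

COGS = $10,503.51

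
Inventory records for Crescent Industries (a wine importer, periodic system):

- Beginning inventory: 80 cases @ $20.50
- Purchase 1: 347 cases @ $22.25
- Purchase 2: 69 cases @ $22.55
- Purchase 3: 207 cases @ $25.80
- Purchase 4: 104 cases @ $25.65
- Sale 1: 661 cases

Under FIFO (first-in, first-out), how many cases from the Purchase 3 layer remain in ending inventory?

Sale 1 (661) [FIFO — oldest first]: 80 @ $20.50 + 347 @ $22.25 + 69 @ $22.55 + 165 @ $25.80 = $15,173.70
Ending inventory: 42 @ $25.80 + 104 @ $25.65 = $3,751.20

42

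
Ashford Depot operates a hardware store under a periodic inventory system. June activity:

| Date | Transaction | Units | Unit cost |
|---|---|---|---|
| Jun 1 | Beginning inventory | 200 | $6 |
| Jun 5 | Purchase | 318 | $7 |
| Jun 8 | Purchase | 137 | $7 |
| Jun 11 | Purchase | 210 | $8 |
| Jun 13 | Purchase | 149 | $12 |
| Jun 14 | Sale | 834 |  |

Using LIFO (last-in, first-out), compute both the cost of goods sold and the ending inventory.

Jun 14, 834 sold [LIFO — newest first]: 149 @ $12 + 210 @ $8 + 137 @ $7 + 318 @ $7 + 20 @ $6 = $6,773
Ending inventory: 180 @ $6 = $1,080

COGS = $6,773; ending inventory = $1,080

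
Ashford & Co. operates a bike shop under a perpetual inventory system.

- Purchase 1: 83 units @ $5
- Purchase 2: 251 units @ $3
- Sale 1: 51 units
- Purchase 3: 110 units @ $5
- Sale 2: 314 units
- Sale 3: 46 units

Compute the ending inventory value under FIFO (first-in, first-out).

Sale 1 (51) [FIFO — oldest first]: 51 @ $5 = $255
Sale 2 (314) [FIFO — oldest first]: 32 @ $5 + 251 @ $3 + 31 @ $5 = $1,068
Sale 3 (46) [FIFO — oldest first]: 46 @ $5 = $230
Total COGS = $255 + $1,068 + $230 = $1,553
Ending inventory: 33 @ $5 = $165

Ending inventory = $165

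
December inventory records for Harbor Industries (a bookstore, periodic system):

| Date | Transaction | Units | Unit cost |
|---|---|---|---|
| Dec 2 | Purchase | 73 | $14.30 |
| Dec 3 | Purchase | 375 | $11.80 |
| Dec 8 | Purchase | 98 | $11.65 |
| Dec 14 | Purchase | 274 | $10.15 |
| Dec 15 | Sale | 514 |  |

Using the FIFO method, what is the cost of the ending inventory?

Ending inventory = $3,153.90

Dec 15, 514 sold [FIFO — oldest first]: 73 @ $14.30 + 375 @ $11.80 + 66 @ $11.65 = $6,237.80
Ending inventory: 32 @ $11.65 + 274 @ $10.15 = $3,153.90
Check: goods available $9,391.70 = COGS $6,237.80 + ending $3,153.90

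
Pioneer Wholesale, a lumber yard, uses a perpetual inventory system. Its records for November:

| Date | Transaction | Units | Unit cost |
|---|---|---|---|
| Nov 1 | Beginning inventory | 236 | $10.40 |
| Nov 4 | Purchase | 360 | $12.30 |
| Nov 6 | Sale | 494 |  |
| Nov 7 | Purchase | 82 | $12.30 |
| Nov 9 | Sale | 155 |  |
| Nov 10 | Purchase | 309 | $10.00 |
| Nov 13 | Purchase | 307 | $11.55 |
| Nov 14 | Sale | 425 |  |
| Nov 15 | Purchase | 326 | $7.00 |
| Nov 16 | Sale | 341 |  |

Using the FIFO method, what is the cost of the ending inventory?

Nov 6, 494 sold [FIFO — oldest first]: 236 @ $10.40 + 258 @ $12.30 = $5,627.80
Nov 9, 155 sold [FIFO — oldest first]: 102 @ $12.30 + 53 @ $12.30 = $1,906.50
Nov 14, 425 sold [FIFO — oldest first]: 29 @ $12.30 + 309 @ $10.00 + 87 @ $11.55 = $4,451.55
Nov 16, 341 sold [FIFO — oldest first]: 220 @ $11.55 + 121 @ $7.00 = $3,388.00
Total COGS = $5,627.80 + $1,906.50 + $4,451.55 + $3,388.00 = $15,373.85
Ending inventory: 205 @ $7.00 = $1,435.00

Ending inventory = $1,435.00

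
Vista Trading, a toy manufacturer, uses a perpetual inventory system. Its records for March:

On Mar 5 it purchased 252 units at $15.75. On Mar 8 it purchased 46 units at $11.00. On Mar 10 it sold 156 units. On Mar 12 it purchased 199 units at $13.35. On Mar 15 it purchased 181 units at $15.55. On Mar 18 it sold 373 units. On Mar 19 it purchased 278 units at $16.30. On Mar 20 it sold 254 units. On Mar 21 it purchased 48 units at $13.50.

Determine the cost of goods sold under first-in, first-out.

Mar 10, 156 sold [FIFO — oldest first]: 156 @ $15.75 = $2,457.00
Mar 18, 373 sold [FIFO — oldest first]: 96 @ $15.75 + 46 @ $11.00 + 199 @ $13.35 + 32 @ $15.55 = $5,172.25
Mar 20, 254 sold [FIFO — oldest first]: 149 @ $15.55 + 105 @ $16.30 = $4,028.45
Total COGS = $2,457.00 + $5,172.25 + $4,028.45 = $11,657.70
Ending inventory: 173 @ $16.30 + 48 @ $13.50 = $3,467.90

COGS = $11,657.70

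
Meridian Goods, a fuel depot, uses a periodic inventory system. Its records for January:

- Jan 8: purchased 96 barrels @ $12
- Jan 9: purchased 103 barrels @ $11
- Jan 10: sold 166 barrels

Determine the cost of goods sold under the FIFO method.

COGS = $1,922

Jan 10, 166 sold [FIFO — oldest first]: 96 @ $12 + 70 @ $11 = $1,922
Ending inventory: 33 @ $11 = $363
Check: goods available $2,285 = COGS $1,922 + ending $363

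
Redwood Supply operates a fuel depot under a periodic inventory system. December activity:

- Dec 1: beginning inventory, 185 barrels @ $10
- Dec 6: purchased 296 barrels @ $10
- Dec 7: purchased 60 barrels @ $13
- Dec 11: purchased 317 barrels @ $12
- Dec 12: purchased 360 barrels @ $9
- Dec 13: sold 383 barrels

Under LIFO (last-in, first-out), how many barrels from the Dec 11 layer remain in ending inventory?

294

Dec 13, 383 sold [LIFO — newest first]: 360 @ $9 + 23 @ $12 = $3,516
Ending inventory: 185 @ $10 + 296 @ $10 + 60 @ $13 + 294 @ $12 = $9,118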